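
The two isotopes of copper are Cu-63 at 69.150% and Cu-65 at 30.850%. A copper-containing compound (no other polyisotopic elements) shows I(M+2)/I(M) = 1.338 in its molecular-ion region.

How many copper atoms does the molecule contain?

The M+2/M ratio from n Cu atoms is n · q/p = n · 0.30850/0.69150.
n = 1.338 × 0.69150/0.30850 = 3.00 ≈ 3

3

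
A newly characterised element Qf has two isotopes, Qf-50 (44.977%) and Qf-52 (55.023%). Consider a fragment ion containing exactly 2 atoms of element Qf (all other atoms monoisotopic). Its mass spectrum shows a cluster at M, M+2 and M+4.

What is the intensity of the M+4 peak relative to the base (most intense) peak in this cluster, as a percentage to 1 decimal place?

61.2%

Binomial terms of (0.44977 + 0.55023)^2: M 0.2023, M+2 0.4950, M+4 0.3028 → M+2 is the base peak.
P(M+2) = C(2,1) × 0.44977^1 × 0.55023^1 = 2 × 0.44977 × 0.55023 = 0.494954 (base)
P(M+4) = C(2,2) × 0.44977^0 × 0.55023^2 = 1 × 1.0000 × 0.30275305 = 0.302753
Relative intensity = 0.302753 / 0.494954 × 100 = 61.2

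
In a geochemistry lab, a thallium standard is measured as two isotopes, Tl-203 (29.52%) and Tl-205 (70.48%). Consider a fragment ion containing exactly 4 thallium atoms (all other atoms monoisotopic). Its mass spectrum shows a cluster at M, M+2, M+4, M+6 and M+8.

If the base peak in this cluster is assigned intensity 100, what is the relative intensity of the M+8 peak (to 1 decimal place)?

59.7

Binomial terms of (0.2952 + 0.7048)^4: M 0.0076, M+2 0.0725, M+4 0.2597, M+6 0.4134, M+8 0.2468 → M+6 is the base peak.
P(M+6) = C(4,3) × 0.2952^1 × 0.7048^3 = 4 × 0.2952 × 0.35010449 = 0.413403 (base)
P(M+8) = C(4,4) × 0.2952^0 × 0.7048^4 = 1 × 1.0000 × 0.24675365 = 0.246754
Relative intensity = 0.246754 / 0.413403 × 100 = 59.7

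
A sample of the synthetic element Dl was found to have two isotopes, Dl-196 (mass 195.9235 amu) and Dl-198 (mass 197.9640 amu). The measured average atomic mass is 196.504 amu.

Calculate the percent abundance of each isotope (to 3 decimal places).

Dl-196: 71.551%, Dl-198: 28.449%

Writing the weighted mean with unknown fraction x of Dl-196:
195.9235·x + 197.9640·(1 − x) = 196.504
(195.9235 − 197.9640)·x = 196.504 − 197.9640
x = -1.4600 / -2.0405 = 0.71551 → 71.551% Dl-196, 28.449% Dl-198.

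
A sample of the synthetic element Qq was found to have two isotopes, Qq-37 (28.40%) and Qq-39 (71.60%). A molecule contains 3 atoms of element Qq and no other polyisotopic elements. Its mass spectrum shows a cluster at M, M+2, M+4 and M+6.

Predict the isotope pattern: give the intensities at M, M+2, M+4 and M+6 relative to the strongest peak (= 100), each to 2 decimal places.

5.24 : 39.66 : 100.00 : 84.04

The 3 Qq atoms are independent, so intensities follow the terms of (0.2840 + 0.7160)^3.
P(M) = 0.2840^3 = 0.022906
P(M+2) = 3 × 0.2840^2 × 0.7160^1 = 0.173249
P(M+4) = 3 × 0.2840^1 × 0.7160^2 = 0.436783
P(M+6) = 0.7160^3 = 0.367062
The M+4 peak is largest (0.436783); scaling to 100 gives 5.24 : 39.66 : 100.00 : 84.04.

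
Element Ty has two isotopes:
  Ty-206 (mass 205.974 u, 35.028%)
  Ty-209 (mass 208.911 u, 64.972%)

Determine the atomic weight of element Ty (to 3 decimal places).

207.882 u

The abundance-weighted mean is 0.35028 × 205.974 + 0.64972 × 208.911
= 72.1486 + 135.7337 = 207.8823 u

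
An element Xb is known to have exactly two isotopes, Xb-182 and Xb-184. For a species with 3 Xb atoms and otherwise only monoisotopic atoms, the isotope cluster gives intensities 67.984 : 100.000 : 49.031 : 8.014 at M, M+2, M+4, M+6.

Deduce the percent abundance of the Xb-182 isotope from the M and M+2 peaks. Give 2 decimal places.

Write p for the Xb-182 fraction. I(M+2)/I(M) = [C(3,1)·p^2·(1−p)] / p^3 = 3·(1−p)/p = 100.000/67.984 = 1.4709
(1−p)/p = 1.4709/3 = 0.4903  ⇒  p = 1/(1 + 0.4903) = 0.6710
Xb-182: 67.10%, Xb-184: 32.90%.

67.10%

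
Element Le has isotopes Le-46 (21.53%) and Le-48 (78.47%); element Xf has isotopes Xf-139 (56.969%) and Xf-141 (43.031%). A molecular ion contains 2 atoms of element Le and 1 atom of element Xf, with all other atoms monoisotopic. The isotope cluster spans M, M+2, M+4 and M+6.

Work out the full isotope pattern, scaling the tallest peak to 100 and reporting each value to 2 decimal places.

5.32 : 42.81 : 100.00 : 53.40

Element Le pattern (n=2): 0.04635409 : 0.33789182 : 0.61575409
Element Xf pattern (n=1): 0.56969 : 0.43031
Convolve the two distributions (both contribute in 2-u steps):
  M: 0.04635409×0.56969 = 0.026407
  M+2: 0.04635409×0.43031 + 0.33789182×0.56969 = 0.212440
  M+4: 0.33789182×0.43031 + 0.61575409×0.56969 = 0.496187
  M+6: 0.61575409×0.43031 = 0.264965
Scale to base peak (0.496187) = 100: 5.32 : 42.81 : 100.00 : 53.40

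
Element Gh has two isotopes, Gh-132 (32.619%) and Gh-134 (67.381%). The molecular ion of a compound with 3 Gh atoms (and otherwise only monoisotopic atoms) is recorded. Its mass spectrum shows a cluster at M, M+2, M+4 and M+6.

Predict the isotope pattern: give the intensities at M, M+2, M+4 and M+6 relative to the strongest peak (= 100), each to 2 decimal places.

7.81 : 48.41 : 100.00 : 68.86

The 3 Gh atoms are independent, so intensities follow the terms of (0.32619 + 0.67381)^3.
P(M) = 0.32619^3 = 0.034707
P(M+2) = 3 × 0.32619^2 × 0.67381^1 = 0.215080
P(M+4) = 3 × 0.32619^1 × 0.67381^2 = 0.444290
P(M+6) = 0.67381^3 = 0.305923
The M+4 peak is largest (0.444290); scaling to 100 gives 7.81 : 48.41 : 100.00 : 68.86.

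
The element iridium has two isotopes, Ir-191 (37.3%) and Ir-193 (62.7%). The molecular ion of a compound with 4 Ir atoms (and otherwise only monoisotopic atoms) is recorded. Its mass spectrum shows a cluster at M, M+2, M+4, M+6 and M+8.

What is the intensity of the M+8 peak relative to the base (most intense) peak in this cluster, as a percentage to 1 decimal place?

Binomial terms of (0.373 + 0.627)^4: M 0.0194, M+2 0.1302, M+4 0.3282, M+6 0.3678, M+8 0.1546 → M+6 is the base peak.
P(M+6) = C(4,3) × 0.373^1 × 0.627^3 = 4 × 0.3730 × 0.24649188 = 0.367766 (base)
P(M+8) = C(4,4) × 0.373^0 × 0.627^4 = 1 × 1.0000 × 0.15455041 = 0.154550
Relative intensity = 0.154550 / 0.367766 × 100 = 42.0

42.0%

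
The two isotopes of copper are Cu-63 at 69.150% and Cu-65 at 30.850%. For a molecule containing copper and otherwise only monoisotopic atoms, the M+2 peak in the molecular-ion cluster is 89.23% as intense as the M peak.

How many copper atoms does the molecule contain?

With n Cu atoms, P(M+2)/P(M) = C(n,1)·p^(n−1)q / p^n = n·q/p = n · 0.30850/0.69150.
n = 0.8923 × 0.69150/0.30850 = 2.00 ≈ 2

2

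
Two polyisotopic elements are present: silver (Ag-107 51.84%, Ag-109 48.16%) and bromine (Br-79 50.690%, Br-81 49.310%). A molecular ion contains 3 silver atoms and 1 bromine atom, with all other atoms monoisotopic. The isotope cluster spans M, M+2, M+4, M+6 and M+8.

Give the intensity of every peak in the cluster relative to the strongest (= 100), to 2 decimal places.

Silver pattern (n=3): 0.13931407 : 0.38827347 : 0.36071085 : 0.11170161
Bromine pattern (n=1): 0.5069 : 0.4931
Convolve the two distributions (both contribute in 2-u steps):
  M: 0.13931407×0.5069 = 0.070618
  M+2: 0.13931407×0.4931 + 0.38827347×0.5069 = 0.265512
  M+4: 0.38827347×0.4931 + 0.36071085×0.5069 = 0.374302
  M+6: 0.36071085×0.4931 + 0.11170161×0.5069 = 0.234488
  M+8: 0.11170161×0.4931 = 0.055080
Scale to base peak (0.374302) = 100: 18.87 : 70.94 : 100.00 : 62.65 : 14.72

18.87 : 70.94 : 100.00 : 62.65 : 14.72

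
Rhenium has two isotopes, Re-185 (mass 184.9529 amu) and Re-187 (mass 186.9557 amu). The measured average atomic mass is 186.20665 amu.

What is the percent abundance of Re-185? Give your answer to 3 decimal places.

37.400%

Writing the weighted mean with unknown fraction x of Re-185:
184.9529·x + 186.9557·(1 − x) = 186.20665
(184.9529 − 186.9557)·x = 186.20665 − 186.9557
x = -0.74905 / -2.0028 = 0.37400 → 37.400% Re-185, 62.600% Re-187.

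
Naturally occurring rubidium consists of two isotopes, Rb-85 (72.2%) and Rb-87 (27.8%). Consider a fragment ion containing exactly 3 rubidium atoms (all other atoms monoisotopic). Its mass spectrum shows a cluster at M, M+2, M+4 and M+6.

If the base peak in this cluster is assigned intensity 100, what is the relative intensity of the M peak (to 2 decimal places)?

Binomial terms of (0.722 + 0.278)^3: M 0.3764, M+2 0.4348, M+4 0.1674, M+6 0.0215 → M+2 is the base peak.
P(M+2) = C(3,1) × 0.722^2 × 0.278^1 = 3 × 0.521284 × 0.2780 = 0.434751 (base)
P(M) = C(3,0) × 0.722^3 × 0.278^0 = 1 × 0.37636705 × 1.0000 = 0.376367
Relative intensity = 0.376367 / 0.434751 × 100 = 86.57

86.57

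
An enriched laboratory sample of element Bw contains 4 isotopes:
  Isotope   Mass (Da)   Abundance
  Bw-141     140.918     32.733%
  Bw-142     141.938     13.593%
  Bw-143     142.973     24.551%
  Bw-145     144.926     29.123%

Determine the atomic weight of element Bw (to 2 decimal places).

Ar = Σ fᵢ·mᵢ = 0.32733 × 140.918 + 0.13593 × 141.938 + 0.24551 × 142.973 + 0.29123 × 144.926
= 46.1267 + 19.2936 + 35.1013 + 42.2068 = 142.7284 Da

142.73 Da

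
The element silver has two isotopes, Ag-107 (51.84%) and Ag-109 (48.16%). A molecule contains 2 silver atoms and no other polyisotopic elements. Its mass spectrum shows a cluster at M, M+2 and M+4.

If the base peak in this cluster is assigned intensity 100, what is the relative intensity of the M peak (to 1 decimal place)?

53.8

Term probabilities: M 0.2687, M+2 0.4993, M+4 0.2319. Base peak = M+2.
P(M+2) = C(2,1) × 0.5184^1 × 0.4816^1 = 2 × 0.5184 × 0.4816 = 0.499323 (base)
P(M) = C(2,0) × 0.5184^2 × 0.4816^0 = 1 × 0.26873856 × 1.0000 = 0.268739
Relative intensity = 0.268739 / 0.499323 × 100 = 53.8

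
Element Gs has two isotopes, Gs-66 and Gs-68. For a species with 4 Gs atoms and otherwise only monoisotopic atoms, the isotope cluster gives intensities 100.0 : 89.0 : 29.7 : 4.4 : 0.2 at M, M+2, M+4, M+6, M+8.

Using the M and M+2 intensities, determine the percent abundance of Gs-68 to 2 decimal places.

18.20%

If p is the fraction of Gs that is Gs-66, then I(M+2)/I(M) = [C(4,1)·p^3·(1−p)] / p^4 = 4·(1−p)/p = 89.0/100.0 = 0.8900
(1−p)/p = 0.8900/4 = 0.2225  ⇒  p = 1/(1 + 0.2225) = 0.8180
Gs-66: 81.80%, Gs-68: 18.20%.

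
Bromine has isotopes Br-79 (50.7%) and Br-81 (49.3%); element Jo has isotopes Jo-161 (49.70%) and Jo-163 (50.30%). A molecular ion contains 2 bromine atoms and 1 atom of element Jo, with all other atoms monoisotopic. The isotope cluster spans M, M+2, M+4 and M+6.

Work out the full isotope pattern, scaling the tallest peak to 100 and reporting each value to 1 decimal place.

33.8 : 100.0 : 98.5 : 32.4

Bromine pattern (n=2): 0.257049 : 0.499902 : 0.243049
Element Jo pattern (n=1): 0.4970 : 0.5030
Convolve the two distributions (both contribute in 2-u steps):
  M: 0.257049×0.4970 = 0.127753
  M+2: 0.257049×0.5030 + 0.499902×0.4970 = 0.377747
  M+4: 0.499902×0.5030 + 0.243049×0.4970 = 0.372246
  M+6: 0.243049×0.5030 = 0.122254
Scale to base peak (0.377747) = 100: 33.8 : 100.0 : 98.5 : 32.4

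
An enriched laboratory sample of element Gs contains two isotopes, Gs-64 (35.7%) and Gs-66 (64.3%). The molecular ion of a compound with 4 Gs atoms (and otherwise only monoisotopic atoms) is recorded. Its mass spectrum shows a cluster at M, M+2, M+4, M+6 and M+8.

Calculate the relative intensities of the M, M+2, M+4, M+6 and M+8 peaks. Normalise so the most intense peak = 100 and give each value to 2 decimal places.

The 4 Gs atoms are independent, so intensities follow the terms of (0.357 + 0.643)^4.
P(M) = 0.357^4 = 0.016243
P(M+2) = 4 × 0.357^3 × 0.643^1 = 0.117024
P(M+4) = 6 × 0.357^2 × 0.643^2 = 0.316162
P(M+6) = 4 × 0.357^1 × 0.643^3 = 0.379631
P(M+8) = 0.643^4 = 0.170940
The M+6 peak is largest (0.379631); scaling to 100 gives 4.28 : 30.83 : 83.28 : 100.00 : 45.03.

4.28 : 30.83 : 83.28 : 100.00 : 45.03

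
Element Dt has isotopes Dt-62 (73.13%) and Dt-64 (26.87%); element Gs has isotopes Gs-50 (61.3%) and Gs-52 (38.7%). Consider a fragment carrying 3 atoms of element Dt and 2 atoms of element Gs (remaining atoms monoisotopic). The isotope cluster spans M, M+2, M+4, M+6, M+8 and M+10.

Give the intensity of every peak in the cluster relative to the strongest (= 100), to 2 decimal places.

Element Dt pattern (n=3): 0.39109901 : 0.43110203 : 0.1583989 : 0.01940006
Element Gs pattern (n=2): 0.375769 : 0.474462 : 0.149769
Convolve the two distributions (both contribute in 2-u steps):
  M: 0.39109901×0.375769 = 0.146963
  M+2: 0.39109901×0.474462 + 0.43110203×0.375769 = 0.347556
  M+4: 0.39109901×0.149769 + 0.43110203×0.474462 + 0.1583989×0.375769 = 0.322637
  M+6: 0.43110203×0.149769 + 0.1583989×0.474462 + 0.01940006×0.375769 = 0.147010
  M+8: 0.1583989×0.149769 + 0.01940006×0.474462 = 0.032928
  M+10: 0.01940006×0.149769 = 0.002906
Scale to base peak (0.347556) = 100: 42.28 : 100.00 : 92.83 : 42.30 : 9.47 : 0.84

42.28 : 100.00 : 92.83 : 42.30 : 9.47 : 0.84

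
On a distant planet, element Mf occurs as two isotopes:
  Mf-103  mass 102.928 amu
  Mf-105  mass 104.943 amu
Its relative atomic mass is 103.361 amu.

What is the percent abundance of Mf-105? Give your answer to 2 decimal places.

21.49%

Writing the weighted mean with unknown fraction x of Mf-103:
102.928·x + 104.943·(1 − x) = 103.361
(102.928 − 104.943)·x = 103.361 − 104.943
x = -1.582 / -2.015 = 0.78511 → 78.51% Mf-103, 21.49% Mf-105.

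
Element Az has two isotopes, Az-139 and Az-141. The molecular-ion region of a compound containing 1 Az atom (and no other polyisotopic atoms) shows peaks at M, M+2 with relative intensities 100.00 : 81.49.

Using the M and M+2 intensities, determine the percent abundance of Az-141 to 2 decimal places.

44.90%

Write p for the Az-139 fraction. I(M+2)/I(M) = [C(1,1)·p^0·(1−p)] / p^1 = 1·(1−p)/p = 81.49/100.00 = 0.8149
(1−p)/p = 0.8149/1 = 0.8149  ⇒  p = 1/(1 + 0.8149) = 0.5510
Az-139: 55.10%, Az-141: 44.90%.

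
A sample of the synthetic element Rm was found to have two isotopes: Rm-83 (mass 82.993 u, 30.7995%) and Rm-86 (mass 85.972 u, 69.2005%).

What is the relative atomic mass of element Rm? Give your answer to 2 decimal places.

85.05 u

Average mass = Σ (abundance × isotope mass) = 0.307995 × 82.993 + 0.692005 × 85.972
= 25.5614 + 59.4931 = 85.0545 u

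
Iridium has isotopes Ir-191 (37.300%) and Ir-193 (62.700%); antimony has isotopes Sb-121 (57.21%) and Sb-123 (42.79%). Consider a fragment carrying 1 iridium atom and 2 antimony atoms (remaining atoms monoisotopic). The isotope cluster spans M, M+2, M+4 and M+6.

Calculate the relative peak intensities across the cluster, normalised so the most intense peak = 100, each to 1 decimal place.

31.5 : 100.0 : 96.8 : 29.6

Iridium pattern (n=1): 0.3730 : 0.6270
Antimony pattern (n=2): 0.32729841 : 0.48960318 : 0.18309841
Convolve the two distributions (both contribute in 2-u steps):
  M: 0.3730×0.32729841 = 0.122082
  M+2: 0.3730×0.48960318 + 0.6270×0.32729841 = 0.387838
  M+4: 0.3730×0.18309841 + 0.6270×0.48960318 = 0.375277
  M+6: 0.6270×0.18309841 = 0.114803
Scale to base peak (0.387838) = 100: 31.5 : 100.0 : 96.8 : 29.6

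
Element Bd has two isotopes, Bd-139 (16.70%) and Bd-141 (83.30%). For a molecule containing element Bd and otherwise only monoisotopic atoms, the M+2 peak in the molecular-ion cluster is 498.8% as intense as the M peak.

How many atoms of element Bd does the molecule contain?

The M+2/M ratio from n Bd atoms is n · q/p = n · 0.8330/0.1670.
n = 4.988 × 0.1670/0.8330 = 1.00 ≈ 1

1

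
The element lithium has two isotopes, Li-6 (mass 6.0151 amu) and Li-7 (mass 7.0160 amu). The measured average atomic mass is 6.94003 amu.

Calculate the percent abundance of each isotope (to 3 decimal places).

Li-6: 7.590%, Li-7: 92.410%

Writing the weighted mean with unknown fraction x of Li-6:
6.0151·x + 7.0160·(1 − x) = 6.94003
(6.0151 − 7.0160)·x = 6.94003 − 7.0160
x = -0.07597 / -1.0009 = 0.07590 → 7.590% Li-6, 92.410% Li-7.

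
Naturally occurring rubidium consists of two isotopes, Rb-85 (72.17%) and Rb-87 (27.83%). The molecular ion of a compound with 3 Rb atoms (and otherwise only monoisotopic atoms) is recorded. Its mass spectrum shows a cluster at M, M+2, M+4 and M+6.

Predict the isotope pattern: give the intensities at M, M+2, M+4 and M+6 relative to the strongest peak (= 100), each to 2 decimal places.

86.44 : 100.00 : 38.56 : 4.96

Expanding (0.7217 + 0.2783)^3:
P(M) = 0.7217^3 = 0.375898
P(M+2) = 3 × 0.7217^2 × 0.2783^1 = 0.434858
P(M+4) = 3 × 0.7217^1 × 0.2783^2 = 0.167689
P(M+6) = 0.2783^3 = 0.021555
The M+2 peak is largest (0.434858); scaling to 100 gives 86.44 : 100.00 : 38.56 : 4.96.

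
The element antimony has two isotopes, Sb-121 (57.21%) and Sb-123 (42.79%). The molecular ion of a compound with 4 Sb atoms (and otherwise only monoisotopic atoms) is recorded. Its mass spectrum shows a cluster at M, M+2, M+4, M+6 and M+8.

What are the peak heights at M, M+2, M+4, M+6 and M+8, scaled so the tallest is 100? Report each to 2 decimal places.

29.79 : 89.13 : 100.00 : 49.86 : 9.32

Each Sb atom is independently Sb-121 (p = 0.5721) or Sb-123 (q = 0.4279); the cluster is the binomial expansion (p + q)^4.
P(M) = 0.5721^4 = 0.107124
P(M+2) = 4 × 0.5721^3 × 0.4279^1 = 0.320493
P(M+4) = 6 × 0.5721^2 × 0.4279^2 = 0.359567
P(M+6) = 4 × 0.5721^1 × 0.4279^3 = 0.179291
P(M+8) = 0.4279^4 = 0.033525
The M+4 peak is largest (0.359567); scaling to 100 gives 29.79 : 89.13 : 100.00 : 49.86 : 9.32.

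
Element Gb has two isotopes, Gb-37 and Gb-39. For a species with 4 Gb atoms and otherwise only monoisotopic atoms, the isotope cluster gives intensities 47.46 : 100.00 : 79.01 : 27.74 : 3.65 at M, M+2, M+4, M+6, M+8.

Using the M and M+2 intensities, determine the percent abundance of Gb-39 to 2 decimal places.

Write p for the Gb-37 fraction. I(M+2)/I(M) = [C(4,1)·p^3·(1−p)] / p^4 = 4·(1−p)/p = 100.00/47.46 = 2.1070
(1−p)/p = 2.1070/4 = 0.5268  ⇒  p = 1/(1 + 0.5268) = 0.6550
Gb-37: 65.50%, Gb-39: 34.50%.

34.50%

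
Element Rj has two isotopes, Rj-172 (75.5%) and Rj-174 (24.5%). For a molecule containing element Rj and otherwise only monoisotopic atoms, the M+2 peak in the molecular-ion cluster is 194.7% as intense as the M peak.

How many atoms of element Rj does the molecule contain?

6

For n independent Rj atoms, I(M+2)/I(M) = n · (abundance Rj-174) / (abundance Rj-172) = n · 0.245/0.755.
n = 1.947 × 0.755/0.245 = 6.00 ≈ 6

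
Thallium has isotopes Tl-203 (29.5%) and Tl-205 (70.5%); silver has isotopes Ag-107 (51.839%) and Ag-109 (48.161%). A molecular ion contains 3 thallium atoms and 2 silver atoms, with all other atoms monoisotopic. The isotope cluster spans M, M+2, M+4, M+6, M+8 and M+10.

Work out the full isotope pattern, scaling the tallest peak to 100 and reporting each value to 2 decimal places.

1.94 : 17.47 : 60.61 : 100.00 : 77.70 : 22.80

Thallium pattern (n=3): 0.02567237 : 0.18405787 : 0.43986713 : 0.35040263
Silver pattern (n=2): 0.26872819 : 0.49932362 : 0.23194819
Convolve the two distributions (both contribute in 2-u steps):
  M: 0.02567237×0.26872819 = 0.006899
  M+2: 0.02567237×0.49932362 + 0.18405787×0.26872819 = 0.062280
  M+4: 0.02567237×0.23194819 + 0.18405787×0.49932362 + 0.43986713×0.26872819 = 0.216064
  M+6: 0.18405787×0.23194819 + 0.43986713×0.49932362 + 0.35040263×0.26872819 = 0.356491
  M+8: 0.43986713×0.23194819 + 0.35040263×0.49932362 = 0.276991
  M+10: 0.35040263×0.23194819 = 0.081275
Scale to base peak (0.356491) = 100: 1.94 : 17.47 : 60.61 : 100.00 : 77.70 : 22.80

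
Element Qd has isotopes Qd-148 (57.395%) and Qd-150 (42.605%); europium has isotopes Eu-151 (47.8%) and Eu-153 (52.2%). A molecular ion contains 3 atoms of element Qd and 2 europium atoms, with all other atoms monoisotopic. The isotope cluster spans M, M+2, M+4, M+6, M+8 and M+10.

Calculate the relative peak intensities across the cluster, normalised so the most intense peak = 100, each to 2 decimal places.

Element Qd pattern (n=3): 0.18906981 : 0.42104639 : 0.31254781 : 0.077336
Europium pattern (n=2): 0.228484 : 0.499032 : 0.272484
Convolve the two distributions (both contribute in 2-u steps):
  M: 0.18906981×0.228484 = 0.043199
  M+2: 0.18906981×0.499032 + 0.42104639×0.228484 = 0.190554
  M+4: 0.18906981×0.272484 + 0.42104639×0.499032 + 0.31254781×0.228484 = 0.333046
  M+6: 0.42104639×0.272484 + 0.31254781×0.499032 + 0.077336×0.228484 = 0.288370
  M+8: 0.31254781×0.272484 + 0.077336×0.499032 = 0.123757
  M+10: 0.077336×0.272484 = 0.021073
Scale to base peak (0.333046) = 100: 12.97 : 57.22 : 100.00 : 86.59 : 37.16 : 6.33

12.97 : 57.22 : 100.00 : 86.59 : 37.16 : 6.33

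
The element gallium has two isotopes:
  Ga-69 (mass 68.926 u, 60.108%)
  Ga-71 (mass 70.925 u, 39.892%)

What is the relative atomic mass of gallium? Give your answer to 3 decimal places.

Weight each isotope mass by its fractional abundance: 0.60108 × 68.926 + 0.39892 × 70.925
= 41.4300 + 28.2934 = 69.7234 u

69.723 u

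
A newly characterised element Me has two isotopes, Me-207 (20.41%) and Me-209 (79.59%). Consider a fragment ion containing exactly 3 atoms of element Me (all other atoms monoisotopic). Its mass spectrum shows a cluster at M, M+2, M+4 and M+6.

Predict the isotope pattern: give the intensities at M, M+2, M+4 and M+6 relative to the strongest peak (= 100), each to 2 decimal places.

Each Me atom is independently Me-207 (p = 0.2041) or Me-209 (q = 0.7959); the cluster is the binomial expansion (p + q)^3.
P(M) = 0.2041^3 = 0.008502
P(M+2) = 3 × 0.2041^2 × 0.7959^1 = 0.099464
P(M+4) = 3 × 0.2041^1 × 0.7959^2 = 0.387866
P(M+6) = 0.7959^3 = 0.504168
The M+6 peak is largest (0.504168); scaling to 100 gives 1.69 : 19.73 : 76.93 : 100.00.

1.69 : 19.73 : 76.93 : 100.00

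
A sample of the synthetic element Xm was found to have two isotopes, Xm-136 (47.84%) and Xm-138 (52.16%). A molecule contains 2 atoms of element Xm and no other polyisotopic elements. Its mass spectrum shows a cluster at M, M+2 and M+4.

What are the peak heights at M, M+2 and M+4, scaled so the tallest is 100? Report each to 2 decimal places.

45.86 : 100.00 : 54.52

Each Xm atom is independently Xm-136 (p = 0.4784) or Xm-138 (q = 0.5216); the cluster is the binomial expansion (p + q)^2.
P(M) = 0.4784^2 = 0.228867
P(M+2) = 2 × 0.4784^1 × 0.5216^1 = 0.499067
P(M+4) = 0.5216^2 = 0.272067
The M+2 peak is largest (0.499067); scaling to 100 gives 45.86 : 100.00 : 54.52.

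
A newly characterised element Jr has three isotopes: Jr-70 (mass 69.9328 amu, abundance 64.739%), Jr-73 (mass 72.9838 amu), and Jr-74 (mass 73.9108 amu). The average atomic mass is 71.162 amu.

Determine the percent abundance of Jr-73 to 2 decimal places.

18.71%

The remaining 35.261% is split between Jr-73 (fraction x) and Jr-74 (fraction 0.35261 − x).
Substituting: 72.9838x + 73.9108(0.35261 − x) = 25.888204608
(72.9838 − 73.9108)x = -0.17348258  ⇒  x = 0.18714, y = 0.16547
Jr-73: 18.71%, Jr-74: 16.55%.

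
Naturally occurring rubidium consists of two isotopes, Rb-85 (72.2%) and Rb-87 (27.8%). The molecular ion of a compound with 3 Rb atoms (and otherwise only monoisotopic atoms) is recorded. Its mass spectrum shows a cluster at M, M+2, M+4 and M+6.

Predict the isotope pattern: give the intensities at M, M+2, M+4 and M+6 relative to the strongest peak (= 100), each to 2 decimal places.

The 3 Rb atoms are independent, so intensities follow the terms of (0.722 + 0.278)^3.
P(M) = 0.722^3 = 0.376367
P(M+2) = 3 × 0.722^2 × 0.278^1 = 0.434751
P(M+4) = 3 × 0.722^1 × 0.278^2 = 0.167397
P(M+6) = 0.278^3 = 0.021485
The M+2 peak is largest (0.434751); scaling to 100 gives 86.57 : 100.00 : 38.50 : 4.94.

86.57 : 100.00 : 38.50 : 4.94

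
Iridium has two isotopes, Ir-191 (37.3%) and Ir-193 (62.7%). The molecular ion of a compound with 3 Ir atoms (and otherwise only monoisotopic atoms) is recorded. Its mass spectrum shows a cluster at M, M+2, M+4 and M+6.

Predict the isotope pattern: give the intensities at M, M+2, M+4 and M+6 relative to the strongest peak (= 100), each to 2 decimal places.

11.80 : 59.49 : 100.00 : 56.03

Expanding (0.373 + 0.627)^3:
P(M) = 0.373^3 = 0.051895
P(M+2) = 3 × 0.373^2 × 0.627^1 = 0.261702
P(M+4) = 3 × 0.373^1 × 0.627^2 = 0.439911
P(M+6) = 0.627^3 = 0.246492
The M+4 peak is largest (0.439911); scaling to 100 gives 11.80 : 59.49 : 100.00 : 56.03.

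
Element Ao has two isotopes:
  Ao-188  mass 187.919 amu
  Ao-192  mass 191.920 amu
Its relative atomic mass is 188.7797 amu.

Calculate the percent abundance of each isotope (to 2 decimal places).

Let x be the fractional abundance of Ao-188; then Ao-192 has abundance 1 − x.
187.919·x + 191.920·(1 − x) = 188.7797
(187.919 − 191.920)·x = 188.7797 − 191.920
x = -3.1403 / -4.001 = 0.78488 → 78.49% Ao-188, 21.51% Ao-192.

Ao-188: 78.49%, Ao-192: 21.51%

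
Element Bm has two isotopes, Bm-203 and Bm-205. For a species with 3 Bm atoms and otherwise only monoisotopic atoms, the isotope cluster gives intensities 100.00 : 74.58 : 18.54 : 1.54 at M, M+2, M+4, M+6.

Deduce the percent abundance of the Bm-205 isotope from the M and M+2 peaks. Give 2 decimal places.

If p is the fraction of Bm that is Bm-203, then I(M+2)/I(M) = [C(3,1)·p^2·(1−p)] / p^3 = 3·(1−p)/p = 74.58/100.00 = 0.7458
(1−p)/p = 0.7458/3 = 0.2486  ⇒  p = 1/(1 + 0.2486) = 0.8009
Bm-203: 80.09%, Bm-205: 19.91%.

19.91%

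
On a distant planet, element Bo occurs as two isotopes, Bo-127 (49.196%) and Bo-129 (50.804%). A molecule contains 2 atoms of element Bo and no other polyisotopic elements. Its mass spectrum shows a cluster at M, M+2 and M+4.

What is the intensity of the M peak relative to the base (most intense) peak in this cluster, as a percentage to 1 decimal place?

Binomial terms of (0.49196 + 0.50804)^2: M 0.2420, M+2 0.4999, M+4 0.2581 → M+2 is the base peak.
P(M+2) = C(2,1) × 0.49196^1 × 0.50804^1 = 2 × 0.49196 × 0.50804 = 0.499871 (base)
P(M) = C(2,0) × 0.49196^2 × 0.50804^0 = 1 × 0.24202464 × 1.0000 = 0.242025
Relative intensity = 0.242025 / 0.499871 × 100 = 48.4

48.4%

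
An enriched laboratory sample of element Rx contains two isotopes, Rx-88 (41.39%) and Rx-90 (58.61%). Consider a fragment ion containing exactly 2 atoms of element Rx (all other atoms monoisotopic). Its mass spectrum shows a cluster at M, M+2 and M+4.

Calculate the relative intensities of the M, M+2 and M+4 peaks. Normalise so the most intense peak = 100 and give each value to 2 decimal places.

35.31 : 100.00 : 70.80

Each Rx atom is independently Rx-88 (p = 0.4139) or Rx-90 (q = 0.5861); the cluster is the binomial expansion (p + q)^2.
P(M) = 0.4139^2 = 0.171313
P(M+2) = 2 × 0.4139^1 × 0.5861^1 = 0.485174
P(M+4) = 0.5861^2 = 0.343513
The M+2 peak is largest (0.485174); scaling to 100 gives 35.31 : 100.00 : 70.80.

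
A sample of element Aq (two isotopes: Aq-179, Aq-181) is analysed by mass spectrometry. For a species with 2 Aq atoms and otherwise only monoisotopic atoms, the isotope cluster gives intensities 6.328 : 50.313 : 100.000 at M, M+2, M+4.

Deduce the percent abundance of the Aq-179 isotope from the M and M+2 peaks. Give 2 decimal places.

20.10%

Write p for the Aq-179 fraction. I(M+2)/I(M) = [C(2,1)·p^1·(1−p)] / p^2 = 2·(1−p)/p = 50.313/6.328 = 7.9509
(1−p)/p = 7.9509/2 = 3.9754  ⇒  p = 1/(1 + 3.9754) = 0.2010
Aq-179: 20.10%, Aq-181: 79.90%.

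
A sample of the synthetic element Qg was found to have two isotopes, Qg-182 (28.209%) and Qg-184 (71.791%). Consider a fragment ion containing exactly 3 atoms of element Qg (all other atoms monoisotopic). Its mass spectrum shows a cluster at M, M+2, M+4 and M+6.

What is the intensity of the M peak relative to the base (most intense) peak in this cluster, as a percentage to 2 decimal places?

Term probabilities: M 0.0224, M+2 0.1714, M+4 0.4362, M+6 0.3700. Base peak = M+4.
P(M+4) = C(3,2) × 0.28209^1 × 0.71791^2 = 3 × 0.28209 × 0.51539477 = 0.436163 (base)
P(M) = C(3,0) × 0.28209^3 × 0.71791^0 = 1 × 0.02244725 × 1.0000 = 0.022447
Relative intensity = 0.022447 / 0.436163 × 100 = 5.15

5.15%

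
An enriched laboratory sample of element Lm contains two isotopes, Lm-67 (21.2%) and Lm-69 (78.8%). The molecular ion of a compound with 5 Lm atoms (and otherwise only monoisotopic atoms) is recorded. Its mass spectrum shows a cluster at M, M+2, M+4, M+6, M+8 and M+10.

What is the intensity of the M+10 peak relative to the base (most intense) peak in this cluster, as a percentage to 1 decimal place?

74.3%

Binomial terms of (0.212 + 0.788)^5: M 0.0004, M+2 0.0080, M+4 0.0592, M+6 0.2199, M+8 0.4087, M+10 0.3038 → M+8 is the base peak.
P(M+8) = C(5,4) × 0.212^1 × 0.788^4 = 5 × 0.2120 × 0.38557145 = 0.408706 (base)
P(M+10) = C(5,5) × 0.212^0 × 0.788^5 = 1 × 1.0000 × 0.3038303 = 0.303830
Relative intensity = 0.303830 / 0.408706 × 100 = 74.3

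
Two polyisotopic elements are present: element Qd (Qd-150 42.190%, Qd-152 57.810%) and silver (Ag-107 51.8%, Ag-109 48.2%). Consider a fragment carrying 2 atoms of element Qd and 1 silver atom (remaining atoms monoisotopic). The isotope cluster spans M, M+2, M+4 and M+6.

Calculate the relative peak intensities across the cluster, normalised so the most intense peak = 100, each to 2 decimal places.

Element Qd pattern (n=2): 0.17799961 : 0.48780078 : 0.33419961
Silver pattern (n=1): 0.5180 : 0.4820
Convolve the two distributions (both contribute in 2-u steps):
  M: 0.17799961×0.5180 = 0.092204
  M+2: 0.17799961×0.4820 + 0.48780078×0.5180 = 0.338477
  M+4: 0.48780078×0.4820 + 0.33419961×0.5180 = 0.408235
  M+6: 0.33419961×0.4820 = 0.161084
Scale to base peak (0.408235) = 100: 22.59 : 82.91 : 100.00 : 39.46

22.59 : 82.91 : 100.00 : 39.46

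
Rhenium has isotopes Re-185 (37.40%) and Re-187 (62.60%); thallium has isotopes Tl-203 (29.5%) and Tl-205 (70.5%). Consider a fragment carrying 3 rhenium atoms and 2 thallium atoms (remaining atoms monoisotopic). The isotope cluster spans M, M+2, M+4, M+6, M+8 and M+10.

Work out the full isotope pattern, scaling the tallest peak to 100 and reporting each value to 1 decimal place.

1.4 : 13.3 : 51.8 : 100.0 : 95.8 : 36.4

Rhenium pattern (n=3): 0.05231362 : 0.26268713 : 0.43968487 : 0.24531438
Thallium pattern (n=2): 0.087025 : 0.41595 : 0.497025
Convolve the two distributions (both contribute in 2-u steps):
  M: 0.05231362×0.087025 = 0.004553
  M+2: 0.05231362×0.41595 + 0.26268713×0.087025 = 0.044620
  M+4: 0.05231362×0.497025 + 0.26268713×0.41595 + 0.43968487×0.087025 = 0.173529
  M+6: 0.26268713×0.497025 + 0.43968487×0.41595 + 0.24531438×0.087025 = 0.334797
  M+8: 0.43968487×0.497025 + 0.24531438×0.41595 = 0.320573
  M+10: 0.24531438×0.497025 = 0.121927
Scale to base peak (0.334797) = 100: 1.4 : 13.3 : 51.8 : 100.0 : 95.8 : 36.4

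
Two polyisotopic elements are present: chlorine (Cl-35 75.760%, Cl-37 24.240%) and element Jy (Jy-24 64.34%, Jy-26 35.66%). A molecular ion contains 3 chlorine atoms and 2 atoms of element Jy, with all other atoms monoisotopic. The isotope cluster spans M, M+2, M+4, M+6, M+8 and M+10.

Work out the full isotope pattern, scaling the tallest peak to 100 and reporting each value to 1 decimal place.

Chlorine pattern (n=3): 0.4348304 : 0.41738208 : 0.13354464 : 0.01424288
Element Jy pattern (n=2): 0.41396356 : 0.45887288 : 0.12716356
Convolve the two distributions (both contribute in 2-u steps):
  M: 0.4348304×0.41396356 = 0.180004
  M+2: 0.4348304×0.45887288 + 0.41738208×0.41396356 = 0.372313
  M+4: 0.4348304×0.12716356 + 0.41738208×0.45887288 + 0.13354464×0.41396356 = 0.302103
  M+6: 0.41738208×0.12716356 + 0.13354464×0.45887288 + 0.01424288×0.41396356 = 0.120252
  M+8: 0.13354464×0.12716356 + 0.01424288×0.45887288 = 0.023518
  M+10: 0.01424288×0.12716356 = 0.001811
Scale to base peak (0.372313) = 100: 48.3 : 100.0 : 81.1 : 32.3 : 6.3 : 0.5

48.3 : 100.0 : 81.1 : 32.3 : 6.3 : 0.5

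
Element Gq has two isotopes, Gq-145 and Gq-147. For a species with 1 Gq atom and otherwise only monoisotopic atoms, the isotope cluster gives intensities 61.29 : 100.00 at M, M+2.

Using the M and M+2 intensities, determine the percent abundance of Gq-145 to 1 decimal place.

Let p = fractional abundance of Gq-145. I(M+2)/I(M) = [C(1,1)·p^0·(1−p)] / p^1 = 1·(1−p)/p = 100.00/61.29 = 1.6316
(1−p)/p = 1.6316/1 = 1.6316  ⇒  p = 1/(1 + 1.6316) = 0.3800
Gq-145: 38.0%, Gq-147: 62.0%.

38.0%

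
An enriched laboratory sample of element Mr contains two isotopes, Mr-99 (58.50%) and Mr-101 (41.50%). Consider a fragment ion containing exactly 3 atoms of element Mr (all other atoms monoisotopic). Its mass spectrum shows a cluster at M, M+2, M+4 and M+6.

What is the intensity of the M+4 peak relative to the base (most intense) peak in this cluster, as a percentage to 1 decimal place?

70.9%

Term probabilities: M 0.2002, M+2 0.4261, M+4 0.3023, M+6 0.0715. Base peak = M+2.
P(M+2) = C(3,1) × 0.5850^2 × 0.4150^1 = 3 × 0.342225 × 0.4150 = 0.426070 (base)
P(M+4) = C(3,2) × 0.5850^1 × 0.4150^2 = 3 × 0.5850 × 0.172225 = 0.302255
Relative intensity = 0.302255 / 0.426070 × 100 = 70.9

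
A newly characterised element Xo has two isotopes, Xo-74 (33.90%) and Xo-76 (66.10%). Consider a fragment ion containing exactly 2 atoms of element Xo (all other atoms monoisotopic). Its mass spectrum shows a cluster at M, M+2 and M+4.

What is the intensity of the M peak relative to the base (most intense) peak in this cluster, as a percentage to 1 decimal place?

(0.3390 + 0.6610)^2 gives M 0.1149, M+2 0.4482, M+4 0.4369; the largest is M+2.
P(M+2) = C(2,1) × 0.3390^1 × 0.6610^1 = 2 × 0.3390 × 0.6610 = 0.448158 (base)
P(M) = C(2,0) × 0.3390^2 × 0.6610^0 = 1 × 0.114921 × 1.0000 = 0.114921
Relative intensity = 0.114921 / 0.448158 × 100 = 25.6

25.6%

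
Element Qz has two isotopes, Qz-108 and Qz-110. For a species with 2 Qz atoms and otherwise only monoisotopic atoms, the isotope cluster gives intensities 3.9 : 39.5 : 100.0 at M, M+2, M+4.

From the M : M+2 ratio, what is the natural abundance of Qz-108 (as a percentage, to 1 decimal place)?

Let p = fractional abundance of Qz-108. I(M+2)/I(M) = [C(2,1)·p^1·(1−p)] / p^2 = 2·(1−p)/p = 39.5/3.9 = 10.1282
(1−p)/p = 10.1282/2 = 5.0641  ⇒  p = 1/(1 + 5.0641) = 0.1649
Qz-108: 16.5%, Qz-110: 83.5%.

16.5%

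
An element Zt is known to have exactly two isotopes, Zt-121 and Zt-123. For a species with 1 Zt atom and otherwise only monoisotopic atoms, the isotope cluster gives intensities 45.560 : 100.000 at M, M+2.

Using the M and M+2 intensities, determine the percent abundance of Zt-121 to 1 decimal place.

Write p for the Zt-121 fraction. I(M+2)/I(M) = [C(1,1)·p^0·(1−p)] / p^1 = 1·(1−p)/p = 100.000/45.560 = 2.1949
(1−p)/p = 2.1949/1 = 2.1949  ⇒  p = 1/(1 + 2.1949) = 0.3130
Zt-121: 31.3%, Zt-123: 68.7%.

31.3%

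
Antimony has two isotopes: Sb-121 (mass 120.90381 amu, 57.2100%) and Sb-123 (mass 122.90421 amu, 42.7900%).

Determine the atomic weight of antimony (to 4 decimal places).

The abundance-weighted mean is 0.572100 × 120.90381 + 0.427900 × 122.90421
= 69.169070 + 52.590711 = 121.759781 amu

121.7598 amu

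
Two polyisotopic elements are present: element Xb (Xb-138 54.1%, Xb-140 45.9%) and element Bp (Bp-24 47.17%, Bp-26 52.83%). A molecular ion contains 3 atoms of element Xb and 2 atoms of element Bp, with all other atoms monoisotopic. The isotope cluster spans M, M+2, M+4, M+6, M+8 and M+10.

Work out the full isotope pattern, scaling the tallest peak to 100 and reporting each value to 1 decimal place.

Element Xb pattern (n=3): 0.15834042 : 0.40302174 : 0.34193526 : 0.09670258
Element Bp pattern (n=2): 0.22250089 : 0.49839822 : 0.27910089
Convolve the two distributions (both contribute in 2-u steps):
  M: 0.15834042×0.22250089 = 0.035231
  M+2: 0.15834042×0.49839822 + 0.40302174×0.22250089 = 0.168589
  M+4: 0.15834042×0.27910089 + 0.40302174×0.49839822 + 0.34193526×0.22250089 = 0.321139
  M+6: 0.40302174×0.27910089 + 0.34193526×0.49839822 + 0.09670258×0.22250089 = 0.304420
  M+8: 0.34193526×0.27910089 + 0.09670258×0.49839822 = 0.143631
  M+10: 0.09670258×0.27910089 = 0.026990
Scale to base peak (0.321139) = 100: 11.0 : 52.5 : 100.0 : 94.8 : 44.7 : 8.4

11.0 : 52.5 : 100.0 : 94.8 : 44.7 : 8.4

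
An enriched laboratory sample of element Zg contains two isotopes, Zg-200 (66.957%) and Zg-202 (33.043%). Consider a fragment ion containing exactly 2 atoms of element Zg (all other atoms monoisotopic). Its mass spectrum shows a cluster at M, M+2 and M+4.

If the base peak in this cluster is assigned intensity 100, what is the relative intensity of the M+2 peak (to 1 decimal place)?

Term probabilities: M 0.4483, M+2 0.4425, M+4 0.1092. Base peak = M.
P(M) = C(2,0) × 0.66957^2 × 0.33043^0 = 1 × 0.44832398 × 1.0000 = 0.448324 (base)
P(M+2) = C(2,1) × 0.66957^1 × 0.33043^1 = 2 × 0.66957 × 0.33043 = 0.442492
Relative intensity = 0.442492 / 0.448324 × 100 = 98.7

98.7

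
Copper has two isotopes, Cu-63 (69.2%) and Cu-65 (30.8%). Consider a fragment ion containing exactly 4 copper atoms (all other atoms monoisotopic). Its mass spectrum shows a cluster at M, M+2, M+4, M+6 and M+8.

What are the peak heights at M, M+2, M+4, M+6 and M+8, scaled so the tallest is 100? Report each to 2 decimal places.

Each Cu atom is independently Cu-63 (p = 0.692) or Cu-65 (q = 0.308); the cluster is the binomial expansion (p + q)^4.
P(M) = 0.692^4 = 0.229311
P(M+2) = 4 × 0.692^3 × 0.308^1 = 0.408253
P(M+4) = 6 × 0.692^2 × 0.308^2 = 0.272562
P(M+6) = 4 × 0.692^1 × 0.308^3 = 0.080876
P(M+8) = 0.308^4 = 0.008999
The M+2 peak is largest (0.408253); scaling to 100 gives 56.17 : 100.00 : 66.76 : 19.81 : 2.20.

56.17 : 100.00 : 66.76 : 19.81 : 2.20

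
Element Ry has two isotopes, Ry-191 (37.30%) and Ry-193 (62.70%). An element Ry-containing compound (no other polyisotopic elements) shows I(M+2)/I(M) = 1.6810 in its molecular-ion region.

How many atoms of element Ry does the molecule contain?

1

With n Ry atoms, P(M+2)/P(M) = C(n,1)·p^(n−1)q / p^n = n·q/p = n · 0.6270/0.3730.
n = 1.6810 × 0.3730/0.6270 = 1.00 ≈ 1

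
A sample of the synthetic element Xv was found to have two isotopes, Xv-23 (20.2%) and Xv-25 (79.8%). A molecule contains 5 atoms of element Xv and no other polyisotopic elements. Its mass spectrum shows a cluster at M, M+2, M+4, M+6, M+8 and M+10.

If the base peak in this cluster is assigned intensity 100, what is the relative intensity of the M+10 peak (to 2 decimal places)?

79.01

(0.202 + 0.798)^5 gives M 0.0003, M+2 0.0066, M+4 0.0525, M+6 0.2074, M+8 0.4096, M+10 0.3236; the largest is M+8.
P(M+8) = C(5,4) × 0.202^1 × 0.798^4 = 5 × 0.2020 × 0.40551933 = 0.409575 (base)
P(M+10) = C(5,5) × 0.202^0 × 0.798^5 = 1 × 1.0000 × 0.32360443 = 0.323604
Relative intensity = 0.323604 / 0.409575 × 100 = 79.01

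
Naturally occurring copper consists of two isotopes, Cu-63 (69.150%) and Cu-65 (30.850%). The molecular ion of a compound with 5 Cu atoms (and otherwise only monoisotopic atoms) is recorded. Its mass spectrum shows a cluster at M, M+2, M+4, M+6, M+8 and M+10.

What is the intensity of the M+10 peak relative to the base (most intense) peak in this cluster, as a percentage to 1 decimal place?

Binomial terms of (0.69150 + 0.30850)^5: M 0.1581, M+2 0.3527, M+4 0.3147, M+6 0.1404, M+8 0.0313, M+10 0.0028 → M+2 is the base peak.
P(M+2) = C(5,1) × 0.69150^4 × 0.30850^1 = 5 × 0.2286487 × 0.3085 = 0.352691 (base)
P(M+10) = C(5,5) × 0.69150^0 × 0.30850^5 = 1 × 1.0000 × 0.00279432 = 0.002794
Relative intensity = 0.002794 / 0.352691 × 100 = 0.8

0.8%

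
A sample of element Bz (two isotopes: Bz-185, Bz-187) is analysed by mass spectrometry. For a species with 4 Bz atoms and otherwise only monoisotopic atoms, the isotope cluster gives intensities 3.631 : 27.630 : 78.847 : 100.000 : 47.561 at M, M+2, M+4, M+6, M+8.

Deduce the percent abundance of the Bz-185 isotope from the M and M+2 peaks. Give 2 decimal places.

34.45%

Write p for the Bz-185 fraction. I(M+2)/I(M) = [C(4,1)·p^3·(1−p)] / p^4 = 4·(1−p)/p = 27.630/3.631 = 7.6095
(1−p)/p = 7.6095/4 = 1.9024  ⇒  p = 1/(1 + 1.9024) = 0.3445
Bz-185: 34.45%, Bz-187: 65.55%.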